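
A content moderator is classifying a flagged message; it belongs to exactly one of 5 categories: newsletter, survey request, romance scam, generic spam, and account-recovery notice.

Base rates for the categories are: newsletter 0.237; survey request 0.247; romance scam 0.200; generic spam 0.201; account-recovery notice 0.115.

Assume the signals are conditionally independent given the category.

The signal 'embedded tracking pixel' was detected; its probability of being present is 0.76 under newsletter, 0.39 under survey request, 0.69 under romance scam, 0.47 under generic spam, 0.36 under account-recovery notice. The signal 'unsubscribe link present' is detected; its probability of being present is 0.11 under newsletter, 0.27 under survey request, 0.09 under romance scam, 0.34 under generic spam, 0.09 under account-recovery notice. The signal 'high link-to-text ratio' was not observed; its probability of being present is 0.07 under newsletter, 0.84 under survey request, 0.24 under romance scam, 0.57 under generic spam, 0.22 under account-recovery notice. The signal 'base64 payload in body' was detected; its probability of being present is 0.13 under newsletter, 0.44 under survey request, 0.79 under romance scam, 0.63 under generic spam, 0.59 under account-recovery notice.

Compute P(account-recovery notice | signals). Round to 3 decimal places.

0.078

By Bayes' rule with conditional independence, the unnormalized weight for each hypothesis is prior × ∏ likelihoods (using 1 − P(present | H) for each absent signal):
  newsletter: 0.237 × 0.76 × 0.11 × (1 − 0.07) × 0.13 = 0.0023954
  survey request: 0.247 × 0.39 × 0.27 × (1 − 0.84) × 0.44 = 0.001831
  romance scam: 0.200 × 0.69 × 0.09 × (1 − 0.24) × 0.79 = 0.007457
  generic spam: 0.201 × 0.47 × 0.34 × (1 − 0.57) × 0.63 = 0.0087013
  account-recovery notice: 0.115 × 0.36 × 0.09 × (1 − 0.22) × 0.59 = 0.0017147
The unnormalized weights sum to 0.022099.
P(account-recovery notice | evidence) = 0.0017147 / 0.022099 ≈ 0.078.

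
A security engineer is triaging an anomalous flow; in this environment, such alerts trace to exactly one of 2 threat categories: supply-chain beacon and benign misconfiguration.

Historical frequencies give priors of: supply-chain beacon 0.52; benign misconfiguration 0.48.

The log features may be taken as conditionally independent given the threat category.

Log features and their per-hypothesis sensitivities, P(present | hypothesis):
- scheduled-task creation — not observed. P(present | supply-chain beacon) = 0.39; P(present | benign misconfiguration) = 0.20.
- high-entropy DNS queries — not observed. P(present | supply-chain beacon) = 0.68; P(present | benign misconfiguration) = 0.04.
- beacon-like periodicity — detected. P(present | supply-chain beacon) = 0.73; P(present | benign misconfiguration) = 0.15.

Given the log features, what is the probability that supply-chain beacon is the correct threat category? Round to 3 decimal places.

By Bayes' rule with conditional independence, the unnormalized weight for each hypothesis is prior × ∏ likelihoods (using 1 − P(present | H) for each absent log feature):
  supply-chain beacon: 0.52 × (1 − 0.39) × (1 − 0.68) × 0.73 = 0.074098
  benign misconfiguration: 0.48 × (1 − 0.20) × (1 − 0.04) × 0.15 = 0.055296
The unnormalized weights sum to 0.12939.
P(supply-chain beacon | evidence) = 0.074098 / 0.12939 ≈ 0.573.

0.573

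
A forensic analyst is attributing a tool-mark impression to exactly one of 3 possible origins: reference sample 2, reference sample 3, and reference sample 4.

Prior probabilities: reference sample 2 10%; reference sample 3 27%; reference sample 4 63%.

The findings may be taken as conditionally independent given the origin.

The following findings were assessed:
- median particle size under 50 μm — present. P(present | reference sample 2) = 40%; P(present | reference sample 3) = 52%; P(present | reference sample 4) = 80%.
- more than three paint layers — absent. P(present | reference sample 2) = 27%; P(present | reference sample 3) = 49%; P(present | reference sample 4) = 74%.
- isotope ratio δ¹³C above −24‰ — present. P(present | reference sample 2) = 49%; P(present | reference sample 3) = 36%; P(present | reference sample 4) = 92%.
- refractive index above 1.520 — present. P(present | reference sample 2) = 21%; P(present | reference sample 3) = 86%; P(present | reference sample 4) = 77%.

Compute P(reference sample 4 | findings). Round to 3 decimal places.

For each hypothesis, the unnormalized posterior weight is prior × product of the finding likelihoods (using 1 − P(present | H) for each absent finding):
  reference sample 2: 0.10 × 0.40 × (1 − 0.27) × 0.49 × 0.21 = 0.0030047
  reference sample 3: 0.27 × 0.52 × (1 − 0.49) × 0.36 × 0.86 = 0.022169
  reference sample 4: 0.63 × 0.80 × (1 − 0.74) × 0.92 × 0.77 = 0.092829
Normalizing constant Z = 0.0030047 + 0.022169 + 0.092829 = 0.118.
P(reference sample 4 | evidence) = 0.092829 / 0.118 ≈ 0.787.

0.787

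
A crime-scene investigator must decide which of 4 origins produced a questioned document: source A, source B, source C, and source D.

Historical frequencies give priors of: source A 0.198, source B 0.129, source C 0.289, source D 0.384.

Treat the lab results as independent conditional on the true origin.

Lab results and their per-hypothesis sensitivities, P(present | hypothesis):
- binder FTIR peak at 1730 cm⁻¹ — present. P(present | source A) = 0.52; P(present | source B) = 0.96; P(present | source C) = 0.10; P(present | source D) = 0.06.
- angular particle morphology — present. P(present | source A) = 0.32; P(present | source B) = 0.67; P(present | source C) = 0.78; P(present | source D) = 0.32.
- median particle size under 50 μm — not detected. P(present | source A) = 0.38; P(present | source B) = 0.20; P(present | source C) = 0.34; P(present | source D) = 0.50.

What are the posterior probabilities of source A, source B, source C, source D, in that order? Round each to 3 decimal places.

0.194, 0.630, 0.141, 0.035

Multiply each prior by the joint likelihood of the lab result pattern (using 1 − P(present | H) for each absent lab result):
  source A: 0.198 × 0.52 × 0.32 × (1 − 0.38) = 0.020427
  source B: 0.129 × 0.96 × 0.67 × (1 − 0.20) = 0.066378
  source C: 0.289 × 0.10 × 0.78 × (1 − 0.34) = 0.014878
  source D: 0.384 × 0.06 × 0.32 × (1 − 0.50) = 0.0036864
The unnormalized weights sum to 0.10537.
P(source A | evidence) = 0.020427 / 0.10537 ≈ 0.194
P(source B | evidence) = 0.066378 / 0.10537 ≈ 0.630
P(source C | evidence) = 0.014878 / 0.10537 ≈ 0.141
P(source D | evidence) = 0.0036864 / 0.10537 ≈ 0.035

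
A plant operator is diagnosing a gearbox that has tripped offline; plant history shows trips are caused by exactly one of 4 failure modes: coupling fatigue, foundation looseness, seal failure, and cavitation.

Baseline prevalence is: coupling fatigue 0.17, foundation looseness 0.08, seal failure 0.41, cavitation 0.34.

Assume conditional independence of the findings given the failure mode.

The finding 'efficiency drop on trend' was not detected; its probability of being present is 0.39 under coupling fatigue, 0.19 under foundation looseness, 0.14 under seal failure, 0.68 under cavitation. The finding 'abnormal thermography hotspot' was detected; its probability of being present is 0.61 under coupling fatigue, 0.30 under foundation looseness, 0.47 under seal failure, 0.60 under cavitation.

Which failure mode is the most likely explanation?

For each hypothesis, the unnormalized posterior weight is prior × product of the finding likelihoods (using 1 − P(present | H) for each absent finding):
  coupling fatigue: 0.17 × (1 − 0.39) × 0.61 = 0.063257
  foundation looseness: 0.08 × (1 − 0.19) × 0.30 = 0.01944
  seal failure: 0.41 × (1 − 0.14) × 0.47 = 0.16572
  cavitation: 0.34 × (1 − 0.68) × 0.60 = 0.06528
The unnormalized weights sum to 0.3137.
P(coupling fatigue | evidence) ≈ 0.063257 / 0.3137 ≈ 0.202
P(foundation looseness | evidence) ≈ 0.01944 / 0.3137 ≈ 0.062
P(seal failure | evidence) ≈ 0.16572 / 0.3137 ≈ 0.528
P(cavitation | evidence) ≈ 0.06528 / 0.3137 ≈ 0.208
The largest is 0.528, so seal failure is most probable.

seal failure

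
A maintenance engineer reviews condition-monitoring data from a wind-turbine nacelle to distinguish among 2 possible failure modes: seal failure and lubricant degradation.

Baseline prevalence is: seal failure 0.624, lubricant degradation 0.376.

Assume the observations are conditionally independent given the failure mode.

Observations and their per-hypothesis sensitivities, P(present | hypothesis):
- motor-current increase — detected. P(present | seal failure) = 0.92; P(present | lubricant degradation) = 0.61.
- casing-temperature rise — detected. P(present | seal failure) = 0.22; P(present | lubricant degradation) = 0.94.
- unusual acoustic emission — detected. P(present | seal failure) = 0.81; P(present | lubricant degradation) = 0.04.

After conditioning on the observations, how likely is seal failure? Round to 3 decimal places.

For each hypothesis, the unnormalized posterior weight is prior × product of the observation likelihoods:
  seal failure: 0.624 × 0.92 × 0.22 × 0.81 = 0.1023
  lubricant degradation: 0.376 × 0.61 × 0.94 × 0.04 = 0.0086239
The unnormalized weights sum to 0.11092.
P(seal failure | evidence) = 0.1023 / 0.11092 ≈ 0.922.

0.922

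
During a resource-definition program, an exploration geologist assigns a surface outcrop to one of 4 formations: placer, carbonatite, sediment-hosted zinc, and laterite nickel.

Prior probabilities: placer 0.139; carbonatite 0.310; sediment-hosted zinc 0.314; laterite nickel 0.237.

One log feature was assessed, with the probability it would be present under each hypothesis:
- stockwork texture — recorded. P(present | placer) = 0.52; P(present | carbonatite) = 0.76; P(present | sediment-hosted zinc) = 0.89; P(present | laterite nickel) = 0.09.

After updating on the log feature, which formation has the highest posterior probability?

Multiply each prior by the likelihood of the log feature:
  placer: 0.139 × 0.52 = 0.07228
  carbonatite: 0.310 × 0.76 = 0.2356
  sediment-hosted zinc: 0.314 × 0.89 = 0.27946
  laterite nickel: 0.237 × 0.09 = 0.02133
The unnormalized weights sum to 0.60867.
P(placer | evidence) ≈ 0.07228 / 0.60867 ≈ 0.119
P(carbonatite | evidence) ≈ 0.2356 / 0.60867 ≈ 0.387
P(sediment-hosted zinc | evidence) ≈ 0.27946 / 0.60867 ≈ 0.459
P(laterite nickel | evidence) ≈ 0.02133 / 0.60867 ≈ 0.035
The largest is 0.459, so sediment-hosted zinc is most probable.

sediment-hosted zinc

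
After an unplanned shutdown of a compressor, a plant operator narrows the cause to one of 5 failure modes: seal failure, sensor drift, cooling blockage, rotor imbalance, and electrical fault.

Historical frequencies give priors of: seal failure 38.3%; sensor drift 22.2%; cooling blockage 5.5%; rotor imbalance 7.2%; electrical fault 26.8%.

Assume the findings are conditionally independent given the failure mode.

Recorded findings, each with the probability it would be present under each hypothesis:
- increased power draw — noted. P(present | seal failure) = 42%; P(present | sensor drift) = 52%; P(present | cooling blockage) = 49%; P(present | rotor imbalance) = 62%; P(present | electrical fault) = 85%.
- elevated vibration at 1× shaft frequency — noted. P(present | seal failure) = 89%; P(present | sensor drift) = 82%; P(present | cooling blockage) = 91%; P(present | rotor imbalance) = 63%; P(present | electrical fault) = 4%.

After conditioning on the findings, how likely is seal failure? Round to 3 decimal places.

0.478

For each hypothesis, the unnormalized posterior weight is prior × product of the finding likelihoods:
  seal failure: 0.383 × 0.42 × 0.89 = 0.14317
  sensor drift: 0.222 × 0.52 × 0.82 = 0.094661
  cooling blockage: 0.055 × 0.49 × 0.91 = 0.024524
  rotor imbalance: 0.072 × 0.62 × 0.63 = 0.028123
  electrical fault: 0.268 × 0.85 × 0.04 = 0.009112
The unnormalized weights sum to 0.29959.
P(seal failure | evidence) = 0.14317 / 0.29959 ≈ 0.478.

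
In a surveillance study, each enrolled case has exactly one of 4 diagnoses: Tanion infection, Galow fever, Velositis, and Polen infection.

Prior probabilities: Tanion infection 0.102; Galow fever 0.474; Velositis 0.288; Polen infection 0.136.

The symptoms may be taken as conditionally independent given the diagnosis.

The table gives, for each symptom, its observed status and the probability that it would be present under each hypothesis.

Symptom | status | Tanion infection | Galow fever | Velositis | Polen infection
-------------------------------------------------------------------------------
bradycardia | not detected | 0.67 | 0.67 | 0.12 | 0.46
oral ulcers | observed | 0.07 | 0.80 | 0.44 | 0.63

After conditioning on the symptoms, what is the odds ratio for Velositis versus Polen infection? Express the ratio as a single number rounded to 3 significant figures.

Posterior odds equal prior odds times the likelihood ratio; only the two competing hypotheses matter (using 1 − P(present | H) for each absent symptom).
  Velositis: 0.288 × (1 − 0.12) × 0.44 = 0.11151
  Polen infection: 0.136 × (1 − 0.46) × 0.63 = 0.046267
Odds(Velositis : Polen infection) = 0.11151 / 0.046267 ≈ 2.41.

2.41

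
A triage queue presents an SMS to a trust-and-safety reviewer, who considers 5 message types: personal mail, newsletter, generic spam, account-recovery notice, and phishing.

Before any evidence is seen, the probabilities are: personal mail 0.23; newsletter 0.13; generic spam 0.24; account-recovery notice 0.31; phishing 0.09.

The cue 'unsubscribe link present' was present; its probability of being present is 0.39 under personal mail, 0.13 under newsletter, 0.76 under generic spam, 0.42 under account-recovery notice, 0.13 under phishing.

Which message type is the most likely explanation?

For each hypothesis, the unnormalized posterior weight is prior × likelihood:
  personal mail: 0.23 × 0.39 = 0.0897
  newsletter: 0.13 × 0.13 = 0.0169
  generic spam: 0.24 × 0.76 = 0.1824
  account-recovery notice: 0.31 × 0.42 = 0.1302
  phishing: 0.09 × 0.13 = 0.0117
The unnormalized weights sum to 0.4309.
P(personal mail | evidence) ≈ 0.0897 / 0.4309 ≈ 0.208
P(newsletter | evidence) ≈ 0.0169 / 0.4309 ≈ 0.039
P(generic spam | evidence) ≈ 0.1824 / 0.4309 ≈ 0.423
P(account-recovery notice | evidence) ≈ 0.1302 / 0.4309 ≈ 0.302
P(phishing | evidence) ≈ 0.0117 / 0.4309 ≈ 0.027
The largest is 0.423, so generic spam is most probable.

generic spam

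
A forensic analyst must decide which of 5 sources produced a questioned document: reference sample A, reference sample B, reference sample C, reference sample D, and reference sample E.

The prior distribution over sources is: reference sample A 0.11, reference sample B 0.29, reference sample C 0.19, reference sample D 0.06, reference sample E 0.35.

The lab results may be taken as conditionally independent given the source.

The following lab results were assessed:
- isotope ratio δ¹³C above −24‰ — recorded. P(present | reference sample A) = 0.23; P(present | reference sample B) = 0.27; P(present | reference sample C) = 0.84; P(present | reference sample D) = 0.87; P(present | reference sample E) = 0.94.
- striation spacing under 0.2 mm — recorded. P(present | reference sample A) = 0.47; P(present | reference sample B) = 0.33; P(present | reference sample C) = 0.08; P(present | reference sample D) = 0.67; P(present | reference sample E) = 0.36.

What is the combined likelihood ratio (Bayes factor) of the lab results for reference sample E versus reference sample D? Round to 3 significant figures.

0.581

The Bayes factor is the ratio of the joint likelihoods of the lab result pattern under the two hypotheses.
  reference sample E: 0.94 × 0.36 = 0.3384
  reference sample D: 0.87 × 0.67 = 0.5829
Bayes factor = 0.3384 / 0.5829 ≈ 0.581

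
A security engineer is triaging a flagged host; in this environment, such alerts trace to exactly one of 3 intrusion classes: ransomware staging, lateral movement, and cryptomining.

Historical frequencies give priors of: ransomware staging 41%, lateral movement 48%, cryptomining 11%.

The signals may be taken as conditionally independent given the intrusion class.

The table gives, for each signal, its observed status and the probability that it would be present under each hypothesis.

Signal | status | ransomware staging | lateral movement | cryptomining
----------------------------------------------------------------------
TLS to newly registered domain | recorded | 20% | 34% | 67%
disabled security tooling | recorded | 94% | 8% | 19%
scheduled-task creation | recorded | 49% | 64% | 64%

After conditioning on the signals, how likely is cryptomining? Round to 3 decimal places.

0.163

Multiply each prior by the joint likelihood of the signal pattern:
  ransomware staging: 0.41 × 0.20 × 0.94 × 0.49 = 0.037769
  lateral movement: 0.48 × 0.34 × 0.08 × 0.64 = 0.0083558
  cryptomining: 0.11 × 0.67 × 0.19 × 0.64 = 0.0089619
The unnormalized weights sum to 0.055087.
P(cryptomining | evidence) = 0.0089619 / 0.055087 ≈ 0.163.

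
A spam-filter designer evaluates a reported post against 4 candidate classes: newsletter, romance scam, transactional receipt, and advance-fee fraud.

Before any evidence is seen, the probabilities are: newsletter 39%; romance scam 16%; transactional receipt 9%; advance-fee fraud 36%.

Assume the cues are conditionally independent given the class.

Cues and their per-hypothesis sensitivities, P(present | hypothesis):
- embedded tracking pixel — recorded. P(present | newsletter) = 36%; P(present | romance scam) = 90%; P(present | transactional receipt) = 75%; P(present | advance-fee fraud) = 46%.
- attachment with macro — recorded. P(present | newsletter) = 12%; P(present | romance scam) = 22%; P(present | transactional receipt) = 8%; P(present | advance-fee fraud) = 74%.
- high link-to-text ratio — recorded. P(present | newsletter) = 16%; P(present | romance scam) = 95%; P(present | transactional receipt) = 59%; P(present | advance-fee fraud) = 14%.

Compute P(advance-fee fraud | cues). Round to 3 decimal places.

0.323

For each hypothesis, the unnormalized posterior weight is prior × product of the cue likelihoods:
  newsletter: 0.39 × 0.36 × 0.12 × 0.16 = 0.0026957
  romance scam: 0.16 × 0.90 × 0.22 × 0.95 = 0.030096
  transactional receipt: 0.09 × 0.75 × 0.08 × 0.59 = 0.003186
  advance-fee fraud: 0.36 × 0.46 × 0.74 × 0.14 = 0.017156
The unnormalized weights sum to 0.053134.
P(advance-fee fraud | evidence) = 0.017156 / 0.053134 ≈ 0.323.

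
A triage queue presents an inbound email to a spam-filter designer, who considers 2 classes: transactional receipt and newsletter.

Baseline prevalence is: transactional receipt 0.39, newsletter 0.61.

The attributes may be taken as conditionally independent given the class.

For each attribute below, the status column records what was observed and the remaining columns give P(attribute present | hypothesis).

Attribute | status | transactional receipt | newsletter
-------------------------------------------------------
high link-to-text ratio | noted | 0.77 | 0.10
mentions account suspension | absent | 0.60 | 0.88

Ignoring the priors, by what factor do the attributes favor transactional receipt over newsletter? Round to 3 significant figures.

Take the product of per-attribute likelihoods under each hypothesis (using 1 − P(present | H) for each absent attribute), then divide.
  transactional receipt: 0.77 × (1 − 0.60) = 0.308
  newsletter: 0.10 × (1 − 0.88) = 0.012
Bayes factor = 0.308 / 0.012 ≈ 25.7

25.7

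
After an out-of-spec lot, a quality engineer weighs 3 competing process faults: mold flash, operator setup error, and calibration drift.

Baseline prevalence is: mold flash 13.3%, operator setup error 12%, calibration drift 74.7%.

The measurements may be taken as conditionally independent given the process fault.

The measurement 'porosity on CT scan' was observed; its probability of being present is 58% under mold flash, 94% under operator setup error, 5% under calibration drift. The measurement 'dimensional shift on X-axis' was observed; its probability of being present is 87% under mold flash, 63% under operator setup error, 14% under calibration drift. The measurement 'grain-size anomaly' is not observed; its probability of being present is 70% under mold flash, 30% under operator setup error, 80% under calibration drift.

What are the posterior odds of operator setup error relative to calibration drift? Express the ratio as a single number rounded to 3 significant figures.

47.6

Unnormalized posterior weight (prior times the measurement likelihoods) for each of the two hypotheses (using 1 − P(present | H) for each absent measurement):
  operator setup error: 0.120 × 0.94 × 0.63 × (1 − 0.30) = 0.049745
  calibration drift: 0.747 × 0.05 × 0.14 × (1 − 0.80) = 0.0010458
Odds(operator setup error : calibration drift) = 0.049745 / 0.0010458 ≈ 47.6.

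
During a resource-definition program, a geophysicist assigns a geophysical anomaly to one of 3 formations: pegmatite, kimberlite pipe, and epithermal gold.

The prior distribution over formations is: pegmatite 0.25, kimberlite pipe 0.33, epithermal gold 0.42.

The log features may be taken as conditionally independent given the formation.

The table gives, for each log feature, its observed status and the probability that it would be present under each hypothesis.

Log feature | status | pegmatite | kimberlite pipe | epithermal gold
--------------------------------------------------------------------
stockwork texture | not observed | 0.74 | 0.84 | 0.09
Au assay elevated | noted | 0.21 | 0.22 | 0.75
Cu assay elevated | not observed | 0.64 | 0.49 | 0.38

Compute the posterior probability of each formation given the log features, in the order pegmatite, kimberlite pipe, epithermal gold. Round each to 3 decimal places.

0.026, 0.031, 0.943

For each hypothesis, the unnormalized posterior weight is prior × product of the log feature likelihoods (using 1 − P(present | H) for each absent log feature):
  pegmatite: 0.25 × (1 − 0.74) × 0.21 × (1 − 0.64) = 0.004914
  kimberlite pipe: 0.33 × (1 − 0.84) × 0.22 × (1 − 0.49) = 0.0059242
  epithermal gold: 0.42 × (1 − 0.09) × 0.75 × (1 − 0.38) = 0.17772
Marginal likelihood of the evidence = 0.18856.
P(pegmatite | evidence) = 0.004914 / 0.18856 ≈ 0.026
P(kimberlite pipe | evidence) = 0.0059242 / 0.18856 ≈ 0.031
P(epithermal gold | evidence) = 0.17772 / 0.18856 ≈ 0.943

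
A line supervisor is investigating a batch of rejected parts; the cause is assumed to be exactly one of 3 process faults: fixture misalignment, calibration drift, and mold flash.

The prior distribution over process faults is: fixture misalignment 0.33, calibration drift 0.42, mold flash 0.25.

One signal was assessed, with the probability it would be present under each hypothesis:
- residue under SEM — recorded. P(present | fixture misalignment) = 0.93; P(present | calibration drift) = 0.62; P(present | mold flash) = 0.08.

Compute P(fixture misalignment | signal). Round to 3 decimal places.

For each hypothesis, the unnormalized posterior weight is prior × likelihood:
  fixture misalignment: 0.33 × 0.93 = 0.3069
  calibration drift: 0.42 × 0.62 = 0.2604
  mold flash: 0.25 × 0.08 = 0.02
Normalizing constant Z = 0.3069 + 0.2604 + 0.02 = 0.5873.
P(fixture misalignment | evidence) = 0.3069 / 0.5873 ≈ 0.523.

0.523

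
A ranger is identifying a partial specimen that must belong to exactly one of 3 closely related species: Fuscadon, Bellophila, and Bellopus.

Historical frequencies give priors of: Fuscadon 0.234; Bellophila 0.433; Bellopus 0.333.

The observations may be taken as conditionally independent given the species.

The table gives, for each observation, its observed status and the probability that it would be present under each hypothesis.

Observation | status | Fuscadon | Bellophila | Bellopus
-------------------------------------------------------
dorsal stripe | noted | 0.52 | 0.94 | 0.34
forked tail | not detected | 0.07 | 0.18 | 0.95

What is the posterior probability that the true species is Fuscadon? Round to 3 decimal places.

0.250

For each hypothesis, the unnormalized posterior weight is prior × product of the observation likelihoods (using 1 − P(present | H) for each absent observation):
  Fuscadon: 0.234 × 0.52 × (1 − 0.07) = 0.11316
  Bellophila: 0.433 × 0.94 × (1 − 0.18) = 0.33376
  Bellopus: 0.333 × 0.34 × (1 − 0.95) = 0.005661
The unnormalized weights sum to 0.45258.
P(Fuscadon | evidence) = 0.11316 / 0.45258 ≈ 0.250.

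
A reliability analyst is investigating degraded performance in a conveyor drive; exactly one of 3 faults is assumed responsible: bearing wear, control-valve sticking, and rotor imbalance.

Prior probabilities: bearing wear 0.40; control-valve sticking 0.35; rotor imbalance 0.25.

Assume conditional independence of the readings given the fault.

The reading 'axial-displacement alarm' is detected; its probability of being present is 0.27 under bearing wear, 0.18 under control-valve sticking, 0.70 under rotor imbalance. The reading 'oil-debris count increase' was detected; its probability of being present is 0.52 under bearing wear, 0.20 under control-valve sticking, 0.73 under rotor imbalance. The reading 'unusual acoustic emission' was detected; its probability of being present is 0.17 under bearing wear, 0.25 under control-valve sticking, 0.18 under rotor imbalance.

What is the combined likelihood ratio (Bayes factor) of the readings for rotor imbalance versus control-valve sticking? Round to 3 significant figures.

10.2

Joint likelihood of the reading pattern under each hypothesis:
  rotor imbalance: 0.70 × 0.73 × 0.18 = 0.09198
  control-valve sticking: 0.18 × 0.20 × 0.25 = 0.009
Bayes factor = 0.09198 / 0.009 ≈ 10.2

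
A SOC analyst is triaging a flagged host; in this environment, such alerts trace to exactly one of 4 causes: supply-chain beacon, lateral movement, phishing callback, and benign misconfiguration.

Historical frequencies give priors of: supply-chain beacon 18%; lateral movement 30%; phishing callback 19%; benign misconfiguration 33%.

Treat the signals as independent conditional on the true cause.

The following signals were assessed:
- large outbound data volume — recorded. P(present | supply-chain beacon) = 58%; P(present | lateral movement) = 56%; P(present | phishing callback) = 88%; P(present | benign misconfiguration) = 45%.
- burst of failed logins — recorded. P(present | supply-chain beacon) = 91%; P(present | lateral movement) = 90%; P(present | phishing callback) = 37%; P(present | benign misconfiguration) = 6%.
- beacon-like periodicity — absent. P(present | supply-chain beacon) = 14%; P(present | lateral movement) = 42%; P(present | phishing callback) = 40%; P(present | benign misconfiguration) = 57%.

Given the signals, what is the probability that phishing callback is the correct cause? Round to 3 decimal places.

0.176

Multiply each prior by the joint likelihood of the signal pattern (using 1 − P(present | H) for each absent signal):
  supply-chain beacon: 0.18 × 0.58 × 0.91 × (1 − 0.14) = 0.081703
  lateral movement: 0.30 × 0.56 × 0.90 × (1 − 0.42) = 0.087696
  phishing callback: 0.19 × 0.88 × 0.37 × (1 − 0.40) = 0.037118
  benign misconfiguration: 0.33 × 0.45 × 0.06 × (1 − 0.57) = 0.0038313
Marginal likelihood of the evidence = 0.21035.
P(phishing callback | evidence) = 0.037118 / 0.21035 ≈ 0.176.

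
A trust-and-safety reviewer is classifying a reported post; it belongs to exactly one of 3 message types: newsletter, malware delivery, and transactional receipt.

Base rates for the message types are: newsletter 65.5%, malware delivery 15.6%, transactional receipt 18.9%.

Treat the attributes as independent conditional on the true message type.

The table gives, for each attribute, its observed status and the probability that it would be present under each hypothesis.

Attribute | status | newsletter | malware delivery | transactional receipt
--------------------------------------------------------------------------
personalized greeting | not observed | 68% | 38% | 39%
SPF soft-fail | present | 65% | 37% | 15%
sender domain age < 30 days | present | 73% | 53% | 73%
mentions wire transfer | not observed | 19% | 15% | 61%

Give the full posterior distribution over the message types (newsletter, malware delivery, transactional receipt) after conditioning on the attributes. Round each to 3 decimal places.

0.793, 0.159, 0.048

For each hypothesis, the unnormalized posterior weight is prior × product of the attribute likelihoods (using 1 − P(present | H) for each absent attribute):
  newsletter: 0.655 × (1 − 0.68) × 0.65 × 0.73 × (1 − 0.19) = 0.080559
  malware delivery: 0.156 × (1 − 0.38) × 0.37 × 0.53 × (1 − 0.15) = 0.016122
  transactional receipt: 0.189 × (1 − 0.39) × 0.15 × 0.73 × (1 − 0.61) = 0.0049235
The unnormalized weights sum to 0.1016.
P(newsletter | evidence) = 0.080559 / 0.1016 ≈ 0.793
P(malware delivery | evidence) = 0.016122 / 0.1016 ≈ 0.159
P(transactional receipt | evidence) = 0.0049235 / 0.1016 ≈ 0.048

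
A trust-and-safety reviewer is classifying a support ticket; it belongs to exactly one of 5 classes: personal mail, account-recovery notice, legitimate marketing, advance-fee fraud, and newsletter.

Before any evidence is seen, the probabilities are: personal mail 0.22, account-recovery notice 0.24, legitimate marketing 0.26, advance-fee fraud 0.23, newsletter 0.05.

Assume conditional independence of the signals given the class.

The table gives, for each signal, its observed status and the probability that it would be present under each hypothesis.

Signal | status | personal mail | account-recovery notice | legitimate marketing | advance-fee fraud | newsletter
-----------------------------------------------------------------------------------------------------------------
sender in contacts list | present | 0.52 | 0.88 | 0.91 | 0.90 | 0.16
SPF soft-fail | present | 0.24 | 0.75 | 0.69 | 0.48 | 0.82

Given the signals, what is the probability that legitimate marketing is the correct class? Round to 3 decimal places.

0.359

For each hypothesis, the unnormalized posterior weight is prior × product of the signal likelihoods:
  personal mail: 0.22 × 0.52 × 0.24 = 0.027456
  account-recovery notice: 0.24 × 0.88 × 0.75 = 0.1584
  legitimate marketing: 0.26 × 0.91 × 0.69 = 0.16325
  advance-fee fraud: 0.23 × 0.90 × 0.48 = 0.09936
  newsletter: 0.05 × 0.16 × 0.82 = 0.00656
The unnormalized weights sum to 0.45503.
P(legitimate marketing | evidence) = 0.16325 / 0.45503 ≈ 0.359.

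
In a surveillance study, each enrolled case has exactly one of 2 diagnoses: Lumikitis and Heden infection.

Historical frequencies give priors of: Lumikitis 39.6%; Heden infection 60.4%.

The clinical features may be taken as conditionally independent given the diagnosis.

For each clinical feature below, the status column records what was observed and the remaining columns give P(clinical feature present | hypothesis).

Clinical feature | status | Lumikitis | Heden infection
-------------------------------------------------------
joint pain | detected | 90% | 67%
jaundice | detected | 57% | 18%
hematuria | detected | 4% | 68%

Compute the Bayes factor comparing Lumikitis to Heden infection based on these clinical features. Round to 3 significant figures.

Take the product of per-clinical feature likelihoods under each hypothesis, then divide.
  Lumikitis: 0.90 × 0.57 × 0.04 = 0.02052
  Heden infection: 0.67 × 0.18 × 0.68 = 0.082008
Bayes factor = 0.02052 / 0.082008 ≈ 0.250

0.250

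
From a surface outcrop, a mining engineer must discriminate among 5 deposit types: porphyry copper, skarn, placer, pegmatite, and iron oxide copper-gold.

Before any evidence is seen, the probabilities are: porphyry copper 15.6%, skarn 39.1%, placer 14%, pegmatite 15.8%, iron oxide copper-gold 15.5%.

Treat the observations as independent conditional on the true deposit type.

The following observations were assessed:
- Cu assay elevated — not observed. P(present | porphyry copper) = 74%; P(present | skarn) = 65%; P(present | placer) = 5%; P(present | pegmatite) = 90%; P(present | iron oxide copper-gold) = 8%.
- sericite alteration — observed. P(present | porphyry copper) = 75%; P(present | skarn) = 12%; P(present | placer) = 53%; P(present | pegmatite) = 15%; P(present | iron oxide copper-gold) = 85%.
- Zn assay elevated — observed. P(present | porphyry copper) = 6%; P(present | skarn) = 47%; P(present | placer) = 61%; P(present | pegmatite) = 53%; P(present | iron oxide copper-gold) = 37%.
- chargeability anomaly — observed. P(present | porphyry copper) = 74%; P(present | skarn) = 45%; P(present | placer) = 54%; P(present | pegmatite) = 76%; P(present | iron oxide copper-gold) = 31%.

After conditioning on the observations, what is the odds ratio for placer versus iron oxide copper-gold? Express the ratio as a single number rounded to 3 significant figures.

1.67

Posterior odds equal prior odds times the likelihood ratio; only the two competing hypotheses matter (using 1 − P(present | H) for each absent observation).
  placer: 0.140 × (1 − 0.05) × 0.53 × 0.61 × 0.54 = 0.023219
  iron oxide copper-gold: 0.155 × (1 − 0.08) × 0.85 × 0.37 × 0.31 = 0.013903
Odds(placer : iron oxide copper-gold) = 0.023219 / 0.013903 ≈ 1.67.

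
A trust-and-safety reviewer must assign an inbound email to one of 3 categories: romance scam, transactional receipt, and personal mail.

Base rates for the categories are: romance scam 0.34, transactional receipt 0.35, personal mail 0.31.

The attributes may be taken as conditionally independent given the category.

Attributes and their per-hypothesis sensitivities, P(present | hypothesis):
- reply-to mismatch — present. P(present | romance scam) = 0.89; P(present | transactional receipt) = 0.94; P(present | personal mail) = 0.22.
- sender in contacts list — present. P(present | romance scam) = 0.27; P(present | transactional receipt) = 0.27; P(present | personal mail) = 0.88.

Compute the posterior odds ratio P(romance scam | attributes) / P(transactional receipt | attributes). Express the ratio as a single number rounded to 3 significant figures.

Unnormalized posterior weight (prior times the attribute likelihoods) for each of the two hypotheses:
  romance scam: 0.34 × 0.89 × 0.27 = 0.081702
  transactional receipt: 0.35 × 0.94 × 0.27 = 0.08883
Posterior odds = 0.081702 / 0.08883 ≈ 0.920.

0.920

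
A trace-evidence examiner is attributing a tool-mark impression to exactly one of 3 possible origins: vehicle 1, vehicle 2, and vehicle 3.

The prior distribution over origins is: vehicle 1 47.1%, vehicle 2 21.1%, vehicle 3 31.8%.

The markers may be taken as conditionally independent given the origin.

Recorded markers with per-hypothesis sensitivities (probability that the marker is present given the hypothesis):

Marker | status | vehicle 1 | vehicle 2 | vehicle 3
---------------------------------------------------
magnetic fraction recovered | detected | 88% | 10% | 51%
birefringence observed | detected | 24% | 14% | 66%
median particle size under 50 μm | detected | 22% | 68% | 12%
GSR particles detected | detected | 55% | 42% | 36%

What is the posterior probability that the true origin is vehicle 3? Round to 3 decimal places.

For each hypothesis, the unnormalized posterior weight is prior × product of the marker likelihoods:
  vehicle 1: 0.471 × 0.88 × 0.24 × 0.22 × 0.55 = 0.012036
  vehicle 2: 0.211 × 0.10 × 0.14 × 0.68 × 0.42 = 0.00084366
  vehicle 3: 0.318 × 0.51 × 0.66 × 0.12 × 0.36 = 0.0046241
Marginal likelihood of the evidence = 0.017504.
P(vehicle 3 | evidence) = 0.0046241 / 0.017504 ≈ 0.264.

0.264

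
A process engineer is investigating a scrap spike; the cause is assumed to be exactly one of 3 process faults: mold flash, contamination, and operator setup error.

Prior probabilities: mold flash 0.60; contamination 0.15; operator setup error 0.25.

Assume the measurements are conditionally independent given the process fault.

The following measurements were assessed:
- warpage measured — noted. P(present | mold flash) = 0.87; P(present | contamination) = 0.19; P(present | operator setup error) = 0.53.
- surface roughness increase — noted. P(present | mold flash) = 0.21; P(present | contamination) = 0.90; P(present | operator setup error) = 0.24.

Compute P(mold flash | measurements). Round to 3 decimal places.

Multiply each prior by the joint likelihood of the measurement pattern:
  mold flash: 0.60 × 0.87 × 0.21 = 0.10962
  contamination: 0.15 × 0.19 × 0.90 = 0.02565
  operator setup error: 0.25 × 0.53 × 0.24 = 0.0318
Marginal likelihood of the evidence = 0.16707.
P(mold flash | evidence) = 0.10962 / 0.16707 ≈ 0.656.

0.656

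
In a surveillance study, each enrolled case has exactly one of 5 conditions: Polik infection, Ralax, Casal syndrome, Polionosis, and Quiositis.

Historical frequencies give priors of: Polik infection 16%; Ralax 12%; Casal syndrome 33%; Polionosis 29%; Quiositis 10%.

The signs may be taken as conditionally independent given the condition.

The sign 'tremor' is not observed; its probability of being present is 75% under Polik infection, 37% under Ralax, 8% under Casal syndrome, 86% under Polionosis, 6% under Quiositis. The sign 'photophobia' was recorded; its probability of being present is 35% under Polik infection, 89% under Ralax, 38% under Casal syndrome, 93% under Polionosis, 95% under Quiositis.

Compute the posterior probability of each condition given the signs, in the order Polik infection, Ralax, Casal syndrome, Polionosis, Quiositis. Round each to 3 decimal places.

For each hypothesis, the unnormalized posterior weight is prior × product of the sign likelihoods (using 1 − P(present | H) for each absent sign):
  Polik infection: 0.16 × (1 − 0.75) × 0.35 = 0.014
  Ralax: 0.12 × (1 − 0.37) × 0.89 = 0.067284
  Casal syndrome: 0.33 × (1 − 0.08) × 0.38 = 0.11537
  Polionosis: 0.29 × (1 − 0.86) × 0.93 = 0.037758
  Quiositis: 0.10 × (1 − 0.06) × 0.95 = 0.0893
Normalizing constant Z = 0.014 + 0.067284 + 0.11537 + 0.037758 + 0.0893 = 0.32371.
P(Polik infection | evidence) = 0.014 / 0.32371 ≈ 0.043
P(Ralax | evidence) = 0.067284 / 0.32371 ≈ 0.208
P(Casal syndrome | evidence) = 0.11537 / 0.32371 ≈ 0.356
P(Polionosis | evidence) = 0.037758 / 0.32371 ≈ 0.117
P(Quiositis | evidence) = 0.0893 / 0.32371 ≈ 0.276

0.043, 0.208, 0.356, 0.117, 0.276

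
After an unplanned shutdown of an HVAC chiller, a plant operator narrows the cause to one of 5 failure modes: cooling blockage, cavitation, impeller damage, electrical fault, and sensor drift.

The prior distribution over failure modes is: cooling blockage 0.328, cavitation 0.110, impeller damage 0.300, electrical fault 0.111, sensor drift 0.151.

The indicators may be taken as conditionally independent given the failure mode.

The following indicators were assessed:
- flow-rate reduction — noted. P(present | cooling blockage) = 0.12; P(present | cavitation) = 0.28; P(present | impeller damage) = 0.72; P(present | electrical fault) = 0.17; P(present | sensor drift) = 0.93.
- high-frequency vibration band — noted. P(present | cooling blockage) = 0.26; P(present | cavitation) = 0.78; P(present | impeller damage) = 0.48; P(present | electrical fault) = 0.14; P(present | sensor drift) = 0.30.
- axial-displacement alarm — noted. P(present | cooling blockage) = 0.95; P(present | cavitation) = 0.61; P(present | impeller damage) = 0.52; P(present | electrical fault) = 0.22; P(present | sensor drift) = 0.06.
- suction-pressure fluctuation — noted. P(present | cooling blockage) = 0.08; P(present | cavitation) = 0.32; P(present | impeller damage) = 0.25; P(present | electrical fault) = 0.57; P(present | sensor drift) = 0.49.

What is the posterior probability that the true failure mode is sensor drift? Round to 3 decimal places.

0.060

Multiply each prior by the joint likelihood of the indicator pattern:
  cooling blockage: 0.328 × 0.12 × 0.26 × 0.95 × 0.08 = 0.00077775
  cavitation: 0.110 × 0.28 × 0.78 × 0.61 × 0.32 = 0.0046895
  impeller damage: 0.300 × 0.72 × 0.48 × 0.52 × 0.25 = 0.013478
  electrical fault: 0.111 × 0.17 × 0.14 × 0.22 × 0.57 = 0.00033128
  sensor drift: 0.151 × 0.93 × 0.30 × 0.06 × 0.49 = 0.0012386
The unnormalized weights sum to 0.020516.
P(sensor drift | evidence) = 0.0012386 / 0.020516 ≈ 0.060.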